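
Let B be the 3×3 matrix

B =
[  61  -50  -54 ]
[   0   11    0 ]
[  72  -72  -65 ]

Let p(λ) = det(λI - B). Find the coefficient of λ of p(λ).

p(λ) = λ^3 - 7λ^2 - 121λ + 847.
The coefficient of λ is -121.

-121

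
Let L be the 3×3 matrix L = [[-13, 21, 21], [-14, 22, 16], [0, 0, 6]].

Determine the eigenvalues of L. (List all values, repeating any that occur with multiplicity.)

Compute the characteristic polynomial p(λ) = det(λI - L).
Expanding the 3×3 determinant: p(λ) = λ^3 - 15λ^2 + 62λ - 48.
Since p(1) = 0, λ = 1 is a root.
Factor out (λ - 1): p(λ) = (λ - 1)·(λ^2 - 14λ + 48).
The quadratic factors as (λ - 6)·(λ - 8).
Eigenvalues: 1, 6, 8.

1, 6, 8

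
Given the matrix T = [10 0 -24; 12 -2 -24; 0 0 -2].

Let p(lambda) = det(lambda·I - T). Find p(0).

p(0) = det(0·I − T) = det(−T) = (−1)^3·det(T).
det(T) = 40, so p(0) = -40.

-40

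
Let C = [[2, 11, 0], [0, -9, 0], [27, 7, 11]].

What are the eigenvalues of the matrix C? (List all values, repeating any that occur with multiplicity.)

Compute the characteristic polynomial p(t) = det(tI - C).
Cofactor expansion gives p(t) = t^3 - 4t^2 - 95t + 198.
Rational-root test: t = 11 gives p(11) = 0.
Dividing by (t - 11) leaves t^2 + 7t - 18.
The quadratic factors as (t + 9)·(t - 2).
Eigenvalues: -9, 2, 11.

-9, 2, 11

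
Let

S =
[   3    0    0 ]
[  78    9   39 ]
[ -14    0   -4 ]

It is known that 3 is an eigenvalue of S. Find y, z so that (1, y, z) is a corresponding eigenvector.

We need (S - 3I)v = 0.
S - 3I = [[0, 0, 0], [78, 6, 39], [-14, 0, -7]].
Row 1: (0)·1 + (0)·y + (0)·z = 0
Row 2: (78)·1 + (6)·y + (39)·z = 0
Row 3: (-14)·1 + (0)·y + (-7)·z = 0
Solving gives y = 0, z = -2.
Check: S·(1, 0, -2) = (3, 0, -6) = 3·(1, 0, -2).

0, -2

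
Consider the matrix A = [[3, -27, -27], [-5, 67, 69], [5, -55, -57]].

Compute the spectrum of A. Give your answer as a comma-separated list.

-2, 3, 12

Set up det(lambda·I - A) = 0.
Cofactor expansion gives p(lambda) = lambda^3 - 13·lambda^2 + 6·lambda + 72.
Rational-root test: lambda = -2 gives p(-2) = 0.
Dividing by (lambda + 2) leaves lambda^2 - 15·lambda + 36.
The quadratic factors as (lambda - 3)·(lambda - 12).
Eigenvalues: -2, 3, 12.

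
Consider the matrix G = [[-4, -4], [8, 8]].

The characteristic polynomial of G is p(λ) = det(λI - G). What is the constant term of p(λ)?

0

p(λ) = λ^2 - 4λ.
The constant term is 0.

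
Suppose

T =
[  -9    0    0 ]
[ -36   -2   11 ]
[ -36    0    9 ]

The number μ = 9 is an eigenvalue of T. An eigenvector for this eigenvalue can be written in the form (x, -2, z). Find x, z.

0, -2

We need (T - 9I)v = 0.
T - 9I = [[-18, 0, 0], [-36, -11, 11], [-36, 0, 0]].
Row 1: (-18)·x + (0)·-2 + (0)·z = 0
Row 2: (-36)·x + (-11)·-2 + (11)·z = 0
Row 3: (-36)·x + (0)·-2 + (0)·z = 0
Solving gives x = 0, z = -2.
Check: T·(0, -2, -2) = (0, -18, -18) = 9·(0, -2, -2).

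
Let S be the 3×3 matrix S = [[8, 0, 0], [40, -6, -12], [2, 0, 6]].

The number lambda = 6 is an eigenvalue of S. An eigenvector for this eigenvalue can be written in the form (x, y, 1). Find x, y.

We need (S - 6I)v = 0.
S - 6I = [[2, 0, 0], [40, -12, -12], [2, 0, 0]].
Row 1: (2)·x + (0)·y + (0)·1 = 0
Row 2: (40)·x + (-12)·y + (-12)·1 = 0
Row 3: (2)·x + (0)·y + (0)·1 = 0
Solving gives x = 0, y = -1.
Check: S·(0, -1, 1) = (0, -6, 6) = 6·(0, -1, 1).

0, -1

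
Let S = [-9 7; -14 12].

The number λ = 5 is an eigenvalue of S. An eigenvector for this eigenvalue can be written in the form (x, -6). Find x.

-3

We need (S - 5I)v = 0.
S - 5I = [[-14, 7], [-14, 7]].
Row 1: (-14)·x + (7)·-6 = 0
Row 2: (-14)·x + (7)·-6 = 0
Solving gives x = -3.
Check: S·(-3, -6) = (-15, -30) = 5·(-3, -6).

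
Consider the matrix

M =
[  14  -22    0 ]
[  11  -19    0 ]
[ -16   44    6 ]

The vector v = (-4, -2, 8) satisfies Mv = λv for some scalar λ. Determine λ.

Compute Mv: M·(-4, -2, 8) = (-12, -6, 24).
Since Mv = λv, compare component 1: -12 = λ·-4, so λ = 3.

3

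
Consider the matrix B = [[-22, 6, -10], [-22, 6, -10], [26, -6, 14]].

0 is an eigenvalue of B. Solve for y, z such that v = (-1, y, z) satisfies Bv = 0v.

We need (B)v = 0.
B = [[-22, 6, -10], [-22, 6, -10], [26, -6, 14]].
Row 1: (-22)·-1 + (6)·y + (-10)·z = 0
Row 2: (-22)·-1 + (6)·y + (-10)·z = 0
Row 3: (26)·-1 + (-6)·y + (14)·z = 0
Solving gives y = -2, z = 1.
Check: B·(-1, -2, 1) = (0, 0, 0) = 0·(-1, -2, 1).

-2, 1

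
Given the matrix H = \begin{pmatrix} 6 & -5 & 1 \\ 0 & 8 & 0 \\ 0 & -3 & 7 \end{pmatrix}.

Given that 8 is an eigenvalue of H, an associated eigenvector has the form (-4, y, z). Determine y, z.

1, -3

We need (H - 8I)v = 0.
H - 8I = [[-2, -5, 1], [0, 0, 0], [0, -3, -1]].
Row 1: (-2)·-4 + (-5)·y + (1)·z = 0
Row 2: (0)·-4 + (0)·y + (0)·z = 0
Row 3: (0)·-4 + (-3)·y + (-1)·z = 0
Solving gives y = 1, z = -3.
Check: H·(-4, 1, -3) = (-32, 8, -24) = 8·(-4, 1, -3).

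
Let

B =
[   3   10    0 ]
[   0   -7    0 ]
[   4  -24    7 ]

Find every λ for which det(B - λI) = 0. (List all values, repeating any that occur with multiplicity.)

Compute the characteristic polynomial p(λ) = det(λI - B).
Expanding along the first row, p(λ) = λ^3 - 3λ^2 - 49λ + 147.
Rational-root test: λ = 3 gives p(3) = 0.
Factor out (λ - 3): p(λ) = (λ - 3)·(λ^2 - 49).
The quadratic factors as (λ + 7)·(λ - 7).
Eigenvalues: -7, 3, 7.

-7, 3, 7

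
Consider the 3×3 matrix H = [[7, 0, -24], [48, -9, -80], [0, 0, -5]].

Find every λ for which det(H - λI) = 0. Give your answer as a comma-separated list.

-9, -5, 7

The characteristic polynomial is p(λ) = det(λI - H).
Expanding along the first row, p(λ) = λ^3 + 7λ^2 - 53λ - 315.
Since p(-5) = 0, λ = -5 is a root.
Dividing by (λ + 5) leaves λ^2 + 2λ - 63.
The quadratic factors as (λ + 9)·(λ - 7).
Eigenvalues: -9, -5, 7.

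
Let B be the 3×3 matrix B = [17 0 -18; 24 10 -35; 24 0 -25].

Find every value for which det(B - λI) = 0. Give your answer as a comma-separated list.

Compute the characteristic polynomial p(s) = det(sI - B).
Expanding along the first row, p(s) = s^3 - 2s^2 - 73s - 70.
Since p(-1) = 0, s = -1 is a root.
Dividing by (s + 1) leaves s^2 - 3s - 70.
The quadratic factors as (s + 7)·(s - 10).
Eigenvalues: -7, -1, 10.

-7, -1, 10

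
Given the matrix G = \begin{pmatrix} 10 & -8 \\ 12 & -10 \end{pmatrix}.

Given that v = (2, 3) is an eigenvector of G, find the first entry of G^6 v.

128

First find the eigenvalue: Gv = (-4, -6) = -2·(2, 3), so λ = -2.
Then G^6 v = λ^6·v = (-2)^6·(2, 3) = 64·(2, 3) = (128, 192).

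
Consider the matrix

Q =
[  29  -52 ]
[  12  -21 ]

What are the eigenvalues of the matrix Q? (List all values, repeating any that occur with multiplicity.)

3, 5

det(Q - tI) = (29 - t)(-21 - t) - (-52)·(12) = t^2 - 8t + 15.
This factors as (t - 3)·(t - 5) = 0.
Eigenvalues: 3, 5.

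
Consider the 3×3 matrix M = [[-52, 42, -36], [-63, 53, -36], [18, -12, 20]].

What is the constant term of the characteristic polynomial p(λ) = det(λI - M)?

p(0) = det(0·I − M) = det(−M) = (−1)^3·det(M).
det(M) = 176, so p(0) = -176.

-176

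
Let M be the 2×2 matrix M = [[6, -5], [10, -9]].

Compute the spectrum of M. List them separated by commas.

det(M - λI) = (6 - λ)(-9 - λ) - (-5)·(10) = λ^2 + 3λ - 4.
This factors as (λ + 4)·(λ - 1) = 0.
Eigenvalues: -4, 1.

-4, 1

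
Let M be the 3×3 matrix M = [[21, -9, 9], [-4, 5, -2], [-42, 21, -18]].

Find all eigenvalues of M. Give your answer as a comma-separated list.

2, 3, 3

Compute the characteristic polynomial p(lambda) = det(lambda·I - M).
Cofactor expansion gives p(lambda) = lambda^3 - 8·lambda^2 + 21·lambda - 18.
Try lambda = 3: p(3) = 0, so 3 is a root.
Dividing by (lambda - 3) leaves lambda^2 - 5·lambda + 6.
The quadratic factors as (lambda - 2)·(lambda - 3).
Eigenvalues: 2, 3, 3.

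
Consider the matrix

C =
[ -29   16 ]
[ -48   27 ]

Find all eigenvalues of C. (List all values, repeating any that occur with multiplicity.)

-5, 3

det(C - μI) = (-29 - μ)(27 - μ) - (16)·(-48) = μ^2 + 2μ - 15.
This factors as (μ + 5)·(μ - 3) = 0.
Eigenvalues: -5, 3.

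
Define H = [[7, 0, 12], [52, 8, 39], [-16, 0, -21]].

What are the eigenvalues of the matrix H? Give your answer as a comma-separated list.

-9, -5, 8

Set up det(rI - H) = 0.
Cofactor expansion gives p(r) = r^3 + 6r^2 - 67r - 360.
Rational-root test: r = -9 gives p(-9) = 0.
Dividing by (r + 9) leaves r^2 - 3r - 40.
The quadratic factors as (r + 5)·(r - 8).
Eigenvalues: -9, -5, 8.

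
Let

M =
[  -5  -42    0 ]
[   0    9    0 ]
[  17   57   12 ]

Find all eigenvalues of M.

-5, 9, 12

The characteristic polynomial is p(r) = det(rI - M).
Cofactor expansion gives p(r) = r^3 - 16r^2 + 3r + 540.
Rational-root test: r = -5 gives p(-5) = 0.
Dividing by (r + 5) leaves r^2 - 21r + 108.
The quadratic factors as (r - 9)·(r - 12).
Eigenvalues: -5, 9, 12.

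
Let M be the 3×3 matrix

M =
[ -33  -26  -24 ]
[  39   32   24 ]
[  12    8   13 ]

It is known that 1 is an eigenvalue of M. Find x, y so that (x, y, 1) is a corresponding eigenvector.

-3, 3

We need (M - 1I)v = 0.
M - 1I = [[-34, -26, -24], [39, 31, 24], [12, 8, 12]].
Row 1: (-34)·x + (-26)·y + (-24)·1 = 0
Row 2: (39)·x + (31)·y + (24)·1 = 0
Row 3: (12)·x + (8)·y + (12)·1 = 0
Solving gives x = -3, y = 3.
Check: M·(-3, 3, 1) = (-3, 3, 1) = 1·(-3, 3, 1).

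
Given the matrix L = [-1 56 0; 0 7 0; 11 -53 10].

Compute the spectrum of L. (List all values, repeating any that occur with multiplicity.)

Compute the characteristic polynomial p(lambda) = det(lambda·I - L).
Expanding along the first row, p(lambda) = lambda^3 - 16·lambda^2 + 53·lambda + 70.
Try lambda = 10: p(10) = 0, so 10 is a root.
Factor out (lambda - 10): p(lambda) = (lambda - 10)·(lambda^2 - 6·lambda - 7).
The quadratic factors as (lambda + 1)·(lambda - 7).
Eigenvalues: -1, 7, 10.

-1, 7, 10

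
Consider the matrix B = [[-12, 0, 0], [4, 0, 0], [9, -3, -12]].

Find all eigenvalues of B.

-12, -12, 0

B is lower triangular, so its eigenvalues are the diagonal entries.
Diagonal: -12, 0, -12.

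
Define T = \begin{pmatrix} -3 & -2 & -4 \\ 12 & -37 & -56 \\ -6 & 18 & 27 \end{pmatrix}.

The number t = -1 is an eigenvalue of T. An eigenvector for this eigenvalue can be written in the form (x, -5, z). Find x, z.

-1, 3

We need (T + 1I)v = 0.
T + 1I = [[-2, -2, -4], [12, -36, -56], [-6, 18, 28]].
Row 1: (-2)·x + (-2)·-5 + (-4)·z = 0
Row 2: (12)·x + (-36)·-5 + (-56)·z = 0
Row 3: (-6)·x + (18)·-5 + (28)·z = 0
Solving gives x = -1, z = 3.
Check: T·(-1, -5, 3) = (1, 5, -3) = -1·(-1, -5, 3).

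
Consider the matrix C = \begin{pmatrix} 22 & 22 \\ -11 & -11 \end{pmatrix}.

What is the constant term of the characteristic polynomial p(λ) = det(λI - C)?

0

p(0) = det(0·I − C) = det(−C) = (−1)^2·det(C).
det(C) = 0, so p(0) = 0.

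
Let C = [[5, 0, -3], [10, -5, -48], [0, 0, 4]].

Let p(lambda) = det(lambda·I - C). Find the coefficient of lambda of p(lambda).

-25

p(lambda) = lambda^3 - 4·lambda^2 - 25·lambda + 100.
The coefficient of lambda is -25.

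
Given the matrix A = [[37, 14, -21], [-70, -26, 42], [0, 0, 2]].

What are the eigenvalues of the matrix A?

2, 2, 9

The characteristic polynomial is p(λ) = det(λI - A).
Expanding the 3×3 determinant: p(λ) = λ^3 - 13λ^2 + 40λ - 36.
Rational-root test: λ = 2 gives p(2) = 0.
Factor out (λ - 2): p(λ) = (λ - 2)·(λ^2 - 11λ + 18).
The quadratic factors as (λ - 2)·(λ - 9).
Eigenvalues: 2, 2, 9.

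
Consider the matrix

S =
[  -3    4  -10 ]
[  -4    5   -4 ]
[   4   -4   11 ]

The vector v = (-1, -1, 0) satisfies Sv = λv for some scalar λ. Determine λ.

1

Compute Sv: S·(-1, -1, 0) = (-1, -1, 0).
Since Sv = λv, compare component 1: -1 = λ·-1, so λ = 1.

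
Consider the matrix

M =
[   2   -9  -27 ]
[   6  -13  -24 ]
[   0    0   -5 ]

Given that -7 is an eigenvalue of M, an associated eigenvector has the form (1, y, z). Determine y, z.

1, 0

We need (M + 7I)v = 0.
M + 7I = [[9, -9, -27], [6, -6, -24], [0, 0, 2]].
Row 1: (9)·1 + (-9)·y + (-27)·z = 0
Row 2: (6)·1 + (-6)·y + (-24)·z = 0
Row 3: (0)·1 + (0)·y + (2)·z = 0
Solving gives y = 1, z = 0.
Check: M·(1, 1, 0) = (-7, -7, 0) = -7·(1, 1, 0).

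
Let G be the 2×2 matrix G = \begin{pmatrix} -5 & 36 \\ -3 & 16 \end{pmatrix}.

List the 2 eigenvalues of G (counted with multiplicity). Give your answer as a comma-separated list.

4, 7

det(G - λI) = (-5 - λ)(16 - λ) - (36)·(-3) = λ^2 - 11λ + 28.
This factors as (λ - 4)·(λ - 7) = 0.
Eigenvalues: 4, 7.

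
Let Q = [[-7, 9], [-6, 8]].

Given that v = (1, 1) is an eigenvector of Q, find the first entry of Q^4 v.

16

First find the eigenvalue: Qv = (2, 2) = 2·(1, 1), so λ = 2.
Then Q^4 v = λ^4·v = 2^4·(1, 1) = 16·(1, 1) = (16, 16).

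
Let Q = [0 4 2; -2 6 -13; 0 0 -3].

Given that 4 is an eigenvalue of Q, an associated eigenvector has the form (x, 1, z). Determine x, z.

1, 0

We need (Q - 4I)v = 0.
Q - 4I = [[-4, 4, 2], [-2, 2, -13], [0, 0, -7]].
Row 1: (-4)·x + (4)·1 + (2)·z = 0
Row 2: (-2)·x + (2)·1 + (-13)·z = 0
Row 3: (0)·x + (0)·1 + (-7)·z = 0
Solving gives x = 1, z = 0.
Check: Q·(1, 1, 0) = (4, 4, 0) = 4·(1, 1, 0).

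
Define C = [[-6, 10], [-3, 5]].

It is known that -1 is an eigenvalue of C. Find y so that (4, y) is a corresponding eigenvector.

We need (C + 1I)v = 0.
C + 1I = [[-5, 10], [-3, 6]].
Row 1: (-5)·4 + (10)·y = 0
Row 2: (-3)·4 + (6)·y = 0
Solving gives y = 2.
Check: C·(4, 2) = (-4, -2) = -1·(4, 2).

2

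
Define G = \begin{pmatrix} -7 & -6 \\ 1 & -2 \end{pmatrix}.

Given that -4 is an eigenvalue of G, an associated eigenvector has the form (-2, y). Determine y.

1

We need (G + 4I)v = 0.
G + 4I = [[-3, -6], [1, 2]].
Row 1: (-3)·-2 + (-6)·y = 0
Row 2: (1)·-2 + (2)·y = 0
Solving gives y = 1.
Check: G·(-2, 1) = (8, -4) = -4·(-2, 1).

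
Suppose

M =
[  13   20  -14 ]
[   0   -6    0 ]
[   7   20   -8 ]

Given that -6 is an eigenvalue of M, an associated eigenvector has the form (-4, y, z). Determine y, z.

We need (M + 6I)v = 0.
M + 6I = [[19, 20, -14], [0, 0, 0], [7, 20, -2]].
Row 1: (19)·-4 + (20)·y + (-14)·z = 0
Row 2: (0)·-4 + (0)·y + (0)·z = 0
Row 3: (7)·-4 + (20)·y + (-2)·z = 0
Solving gives y = 1, z = -4.
Check: M·(-4, 1, -4) = (24, -6, 24) = -6·(-4, 1, -4).

1, -4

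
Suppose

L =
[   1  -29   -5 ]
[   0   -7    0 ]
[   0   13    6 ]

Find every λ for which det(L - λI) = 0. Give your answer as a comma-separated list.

Set up det(μI - L) = 0.
Cofactor expansion gives p(μ) = μ^3 - 43μ + 42.
Try μ = 6: p(6) = 0, so 6 is a root.
Dividing by (μ - 6) leaves μ^2 + 6μ - 7.
The quadratic factors as (μ + 7)·(μ - 1).
Eigenvalues: -7, 1, 6.

-7, 1, 6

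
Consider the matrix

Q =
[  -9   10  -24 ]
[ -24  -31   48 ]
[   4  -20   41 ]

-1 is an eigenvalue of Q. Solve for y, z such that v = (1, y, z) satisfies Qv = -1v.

-4, -2

We need (Q + 1I)v = 0.
Q + 1I = [[-8, 10, -24], [-24, -30, 48], [4, -20, 42]].
Row 1: (-8)·1 + (10)·y + (-24)·z = 0
Row 2: (-24)·1 + (-30)·y + (48)·z = 0
Row 3: (4)·1 + (-20)·y + (42)·z = 0
Solving gives y = -4, z = -2.
Check: Q·(1, -4, -2) = (-1, 4, 2) = -1·(1, -4, -2).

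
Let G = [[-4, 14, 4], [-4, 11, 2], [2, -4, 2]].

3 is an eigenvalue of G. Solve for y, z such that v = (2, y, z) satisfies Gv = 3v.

1, 0

We need (G - 3I)v = 0.
G - 3I = [[-7, 14, 4], [-4, 8, 2], [2, -4, -1]].
Row 1: (-7)·2 + (14)·y + (4)·z = 0
Row 2: (-4)·2 + (8)·y + (2)·z = 0
Row 3: (2)·2 + (-4)·y + (-1)·z = 0
Solving gives y = 1, z = 0.
Check: G·(2, 1, 0) = (6, 3, 0) = 3·(2, 1, 0).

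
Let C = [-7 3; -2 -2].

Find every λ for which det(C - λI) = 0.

det(C - λI) = (-7 - λ)(-2 - λ) - (3)·(-2) = λ^2 + 9λ + 20.
This factors as (λ + 5)·(λ + 4) = 0.
Eigenvalues: -5, -4.

-5, -4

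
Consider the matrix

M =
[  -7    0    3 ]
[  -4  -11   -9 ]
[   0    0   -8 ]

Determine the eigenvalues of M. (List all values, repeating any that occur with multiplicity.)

Compute the characteristic polynomial p(λ) = det(λI - M).
Expanding along the first row, p(λ) = λ^3 + 26λ^2 + 221λ + 616.
Try λ = -7: p(-7) = 0, so -7 is a root.
Factor out (λ + 7): p(λ) = (λ + 7)·(λ^2 + 19λ + 88).
The quadratic factors as (λ + 11)·(λ + 8).
Eigenvalues: -11, -8, -7.

-11, -8, -7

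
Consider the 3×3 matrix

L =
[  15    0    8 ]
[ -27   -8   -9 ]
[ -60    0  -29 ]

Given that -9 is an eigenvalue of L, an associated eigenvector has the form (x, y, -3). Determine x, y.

1, 0

We need (L + 9I)v = 0.
L + 9I = [[24, 0, 8], [-27, 1, -9], [-60, 0, -20]].
Row 1: (24)·x + (0)·y + (8)·-3 = 0
Row 2: (-27)·x + (1)·y + (-9)·-3 = 0
Row 3: (-60)·x + (0)·y + (-20)·-3 = 0
Solving gives x = 1, y = 0.
Check: L·(1, 0, -3) = (-9, 0, 27) = -9·(1, 0, -3).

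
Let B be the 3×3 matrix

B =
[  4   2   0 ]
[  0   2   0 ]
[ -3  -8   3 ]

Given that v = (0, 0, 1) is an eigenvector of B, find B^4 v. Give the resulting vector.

First find the eigenvalue: Bv = (0, 0, 3) = 3·(0, 0, 1), so λ = 3.
Then B^4 v = λ^4·v = 3^4·(0, 0, 1) = 81·(0, 0, 1) = (0, 0, 81).

(0, 0, 81)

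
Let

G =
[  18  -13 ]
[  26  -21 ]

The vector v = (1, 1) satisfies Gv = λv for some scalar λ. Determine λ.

5

Compute Gv: G·(1, 1) = (5, 5).
Since Gv = λv, compare component 1: 5 = λ·1, so λ = 5.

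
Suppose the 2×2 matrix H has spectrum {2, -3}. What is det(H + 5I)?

If H has eigenvalues 2, -3, then H + 5I has eigenvalues 7, 2.
det(H + 5I) = (7) · (2) = 14.

14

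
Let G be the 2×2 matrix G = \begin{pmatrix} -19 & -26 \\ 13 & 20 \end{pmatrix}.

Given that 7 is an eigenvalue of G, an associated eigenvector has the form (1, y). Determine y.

-1

We need (G - 7I)v = 0.
G - 7I = [[-26, -26], [13, 13]].
Row 1: (-26)·1 + (-26)·y = 0
Row 2: (13)·1 + (13)·y = 0
Solving gives y = -1.
Check: G·(1, -1) = (7, -7) = 7·(1, -1).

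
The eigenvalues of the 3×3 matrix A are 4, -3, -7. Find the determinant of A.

det(A) is the product of the eigenvalues: (4) · (-3) · (-7) = 84.

84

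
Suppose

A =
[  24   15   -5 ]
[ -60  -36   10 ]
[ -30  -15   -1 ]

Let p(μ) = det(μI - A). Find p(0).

p(0) = det(0·I − A) = det(−A) = (−1)^3·det(A).
det(A) = -36, so p(0) = 36.

36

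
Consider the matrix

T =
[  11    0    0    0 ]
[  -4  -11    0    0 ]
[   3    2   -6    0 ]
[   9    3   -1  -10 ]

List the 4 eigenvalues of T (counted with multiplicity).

-11, -10, -6, 11

T is lower triangular, so its eigenvalues are the diagonal entries.
Diagonal: 11, -11, -6, -10.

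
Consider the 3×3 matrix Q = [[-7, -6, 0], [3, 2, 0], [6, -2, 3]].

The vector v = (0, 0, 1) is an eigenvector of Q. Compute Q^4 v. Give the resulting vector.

First find the eigenvalue: Qv = (0, 0, 3) = 3·(0, 0, 1), so λ = 3.
Then Q^4 v = λ^4·v = 3^4·(0, 0, 1) = 81·(0, 0, 1) = (0, 0, 81).

(0, 0, 81)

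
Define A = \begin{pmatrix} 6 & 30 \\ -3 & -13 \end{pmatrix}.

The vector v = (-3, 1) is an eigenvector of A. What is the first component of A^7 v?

49152

First find the eigenvalue: Av = (12, -4) = -4·(-3, 1), so λ = -4.
Then A^7 v = λ^7·v = (-4)^7·(-3, 1) = -16384·(-3, 1) = (49152, -16384).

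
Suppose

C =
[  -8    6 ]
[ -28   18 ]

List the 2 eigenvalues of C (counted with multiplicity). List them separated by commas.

det(C - sI) = (-8 - s)(18 - s) - (6)·(-28) = s^2 - 10s + 24.
This factors as (s - 4)·(s - 6) = 0.
Eigenvalues: 4, 6.

4, 6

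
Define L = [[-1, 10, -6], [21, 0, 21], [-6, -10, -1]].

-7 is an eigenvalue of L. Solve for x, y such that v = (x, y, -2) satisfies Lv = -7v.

3, -3

We need (L + 7I)v = 0.
L + 7I = [[6, 10, -6], [21, 7, 21], [-6, -10, 6]].
Row 1: (6)·x + (10)·y + (-6)·-2 = 0
Row 2: (21)·x + (7)·y + (21)·-2 = 0
Row 3: (-6)·x + (-10)·y + (6)·-2 = 0
Solving gives x = 3, y = -3.
Check: L·(3, -3, -2) = (-21, 21, 14) = -7·(3, -3, -2).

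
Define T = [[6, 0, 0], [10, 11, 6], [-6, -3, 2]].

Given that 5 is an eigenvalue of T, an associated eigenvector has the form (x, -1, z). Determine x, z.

0, 1

We need (T - 5I)v = 0.
T - 5I = [[1, 0, 0], [10, 6, 6], [-6, -3, -3]].
Row 1: (1)·x + (0)·-1 + (0)·z = 0
Row 2: (10)·x + (6)·-1 + (6)·z = 0
Row 3: (-6)·x + (-3)·-1 + (-3)·z = 0
Solving gives x = 0, z = 1.
Check: T·(0, -1, 1) = (0, -5, 5) = 5·(0, -1, 1).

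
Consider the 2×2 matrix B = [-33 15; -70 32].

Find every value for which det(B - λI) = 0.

det(B - λI) = (-33 - λ)(32 - λ) - (15)·(-70) = λ^2 + λ - 6.
This factors as (λ + 3)·(λ - 2) = 0.
Eigenvalues: -3, 2.

-3, 2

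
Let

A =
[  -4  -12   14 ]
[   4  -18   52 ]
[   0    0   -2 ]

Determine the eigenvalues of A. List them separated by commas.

-12, -10, -2

The characteristic polynomial is p(t) = det(tI - A).
Cofactor expansion gives p(t) = t^3 + 24t^2 + 164t + 240.
Try t = -10: p(-10) = 0, so -10 is a root.
Dividing by (t + 10) leaves t^2 + 14t + 24.
The quadratic factors as (t + 12)·(t + 2).
Eigenvalues: -12, -10, -2.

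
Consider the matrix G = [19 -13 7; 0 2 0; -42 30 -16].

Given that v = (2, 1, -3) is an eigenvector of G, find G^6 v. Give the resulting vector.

(128, 64, -192)

First find the eigenvalue: Gv = (4, 2, -6) = 2·(2, 1, -3), so λ = 2.
Then G^6 v = λ^6·v = 2^6·(2, 1, -3) = 64·(2, 1, -3) = (128, 64, -192).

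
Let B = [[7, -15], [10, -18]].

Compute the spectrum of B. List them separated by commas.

-8, -3

det(B - λI) = (7 - λ)(-18 - λ) - (-15)·(10) = λ^2 + 11λ + 24.
This factors as (λ + 8)·(λ + 3) = 0.
Eigenvalues: -8, -3.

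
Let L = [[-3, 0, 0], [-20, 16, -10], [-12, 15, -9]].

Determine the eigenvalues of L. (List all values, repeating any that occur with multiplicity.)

-3, 1, 6

The characteristic polynomial is p(t) = det(tI - L).
Expanding the 3×3 determinant: p(t) = t^3 - 4t^2 - 15t + 18.
Rational-root test: t = -3 gives p(-3) = 0.
Dividing by (t + 3) leaves t^2 - 7t + 6.
The quadratic factors as (t - 1)·(t - 6).
Eigenvalues: -3, 1, 6.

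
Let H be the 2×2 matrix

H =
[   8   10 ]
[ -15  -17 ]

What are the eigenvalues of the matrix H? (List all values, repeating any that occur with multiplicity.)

-7, -2

det(H - λI) = (8 - λ)(-17 - λ) - (10)·(-15) = λ^2 + 9λ + 14.
This factors as (λ + 7)·(λ + 2) = 0.
Eigenvalues: -7, -2.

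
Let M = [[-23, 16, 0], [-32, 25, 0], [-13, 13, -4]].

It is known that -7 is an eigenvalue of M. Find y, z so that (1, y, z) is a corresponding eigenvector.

We need (M + 7I)v = 0.
M + 7I = [[-16, 16, 0], [-32, 32, 0], [-13, 13, 3]].
Row 1: (-16)·1 + (16)·y + (0)·z = 0
Row 2: (-32)·1 + (32)·y + (0)·z = 0
Row 3: (-13)·1 + (13)·y + (3)·z = 0
Solving gives y = 1, z = 0.
Check: M·(1, 1, 0) = (-7, -7, 0) = -7·(1, 1, 0).

1, 0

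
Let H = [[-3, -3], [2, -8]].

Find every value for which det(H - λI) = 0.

-6, -5

det(H - lambda·I) = (-3 - lambda)(-8 - lambda) - (-3)·(2) = lambda^2 + 11·lambda + 30.
This factors as (lambda + 6)·(lambda + 5) = 0.
Eigenvalues: -6, -5.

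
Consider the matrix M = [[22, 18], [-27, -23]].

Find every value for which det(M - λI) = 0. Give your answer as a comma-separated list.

-5, 4

det(M - sI) = (22 - s)(-23 - s) - (18)·(-27) = s^2 + s - 20.
This factors as (s + 5)·(s - 4) = 0.
Eigenvalues: -5, 4.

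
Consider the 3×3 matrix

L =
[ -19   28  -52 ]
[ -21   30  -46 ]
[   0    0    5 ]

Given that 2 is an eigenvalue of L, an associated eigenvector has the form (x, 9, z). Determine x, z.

12, 0

We need (L - 2I)v = 0.
L - 2I = [[-21, 28, -52], [-21, 28, -46], [0, 0, 3]].
Row 1: (-21)·x + (28)·9 + (-52)·z = 0
Row 2: (-21)·x + (28)·9 + (-46)·z = 0
Row 3: (0)·x + (0)·9 + (3)·z = 0
Solving gives x = 12, z = 0.
Check: L·(12, 9, 0) = (24, 18, 0) = 2·(12, 9, 0).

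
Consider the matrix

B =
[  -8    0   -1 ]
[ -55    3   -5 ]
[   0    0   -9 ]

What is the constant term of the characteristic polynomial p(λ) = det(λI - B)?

p(0) = det(0·I − B) = det(−B) = (−1)^3·det(B).
det(B) = 216, so p(0) = -216.

-216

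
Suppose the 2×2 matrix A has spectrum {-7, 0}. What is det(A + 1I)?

If A has eigenvalues -7, 0, then A + 1I has eigenvalues -6, 1.
det(A + 1I) = (-6) · (1) = -6.

-6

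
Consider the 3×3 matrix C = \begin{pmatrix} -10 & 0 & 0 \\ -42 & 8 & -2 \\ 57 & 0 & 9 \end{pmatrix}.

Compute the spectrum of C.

Compute the characteristic polynomial p(r) = det(rI - C).
Cofactor expansion gives p(r) = r^3 - 7r^2 - 98r + 720.
Rational-root test: r = 8 gives p(8) = 0.
Factor out (r - 8): p(r) = (r - 8)·(r^2 + r - 90).
The quadratic factors as (r + 10)·(r - 9).
Eigenvalues: -10, 8, 9.

-10, 8, 9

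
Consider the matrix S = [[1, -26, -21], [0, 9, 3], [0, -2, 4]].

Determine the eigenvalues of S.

The characteristic polynomial is p(r) = det(rI - S).
Expanding the 3×3 determinant: p(r) = r^3 - 14r^2 + 55r - 42.
Try r = 6: p(6) = 0, so 6 is a root.
Dividing by (r - 6) leaves r^2 - 8r + 7.
The quadratic factors as (r - 1)·(r - 7).
Eigenvalues: 1, 6, 7.

1, 6, 7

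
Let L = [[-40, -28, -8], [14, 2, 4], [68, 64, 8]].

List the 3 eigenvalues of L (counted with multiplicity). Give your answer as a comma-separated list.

-12, -10, -8

The characteristic polynomial is p(s) = det(sI - L).
Expanding the 3×3 determinant: p(s) = s^3 + 30s^2 + 296s + 960.
Since p(-8) = 0, s = -8 is a root.
Dividing by (s + 8) leaves s^2 + 22s + 120.
The quadratic factors as (s + 12)·(s + 10).
Eigenvalues: -12, -10, -8.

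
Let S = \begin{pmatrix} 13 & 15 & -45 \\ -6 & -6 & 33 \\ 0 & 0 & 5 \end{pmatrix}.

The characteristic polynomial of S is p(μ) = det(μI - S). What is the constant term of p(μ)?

p(μ) = μ^3 - 12μ^2 + 47μ - 60.
The constant term is -60.

-60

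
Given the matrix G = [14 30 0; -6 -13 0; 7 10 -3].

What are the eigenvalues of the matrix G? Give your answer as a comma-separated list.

-3, -1, 2

Compute the characteristic polynomial p(r) = det(rI - G).
Cofactor expansion gives p(r) = r^3 + 2r^2 - 5r - 6.
Rational-root test: r = -3 gives p(-3) = 0.
Dividing by (r + 3) leaves r^2 - r - 2.
The quadratic factors as (r + 1)·(r - 2).
Eigenvalues: -3, -1, 2.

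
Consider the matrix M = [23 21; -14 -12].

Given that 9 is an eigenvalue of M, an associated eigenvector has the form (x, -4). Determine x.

6

We need (M - 9I)v = 0.
M - 9I = [[14, 21], [-14, -21]].
Row 1: (14)·x + (21)·-4 = 0
Row 2: (-14)·x + (-21)·-4 = 0
Solving gives x = 6.
Check: M·(6, -4) = (54, -36) = 9·(6, -4).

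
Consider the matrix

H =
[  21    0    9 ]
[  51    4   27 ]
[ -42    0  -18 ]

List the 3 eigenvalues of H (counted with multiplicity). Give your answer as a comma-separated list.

Compute the characteristic polynomial p(λ) = det(λI - H).
Expanding the 3×3 determinant: p(λ) = λ^3 - 7λ^2 + 12λ.
Rational-root test: λ = 0 gives p(0) = 0.
Dividing by λ leaves λ^2 - 7λ + 12.
The quadratic factors as (λ - 3)·(λ - 4).
Eigenvalues: 0, 3, 4.

0, 3, 4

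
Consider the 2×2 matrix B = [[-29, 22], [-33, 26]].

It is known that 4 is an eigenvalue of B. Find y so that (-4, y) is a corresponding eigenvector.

We need (B - 4I)v = 0.
B - 4I = [[-33, 22], [-33, 22]].
Row 1: (-33)·-4 + (22)·y = 0
Row 2: (-33)·-4 + (22)·y = 0
Solving gives y = -6.
Check: B·(-4, -6) = (-16, -24) = 4·(-4, -6).

-6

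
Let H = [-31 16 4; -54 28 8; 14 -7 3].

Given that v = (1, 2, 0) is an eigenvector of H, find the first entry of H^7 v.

1

First find the eigenvalue: Hv = (1, 2, 0) = 1·(1, 2, 0), so λ = 1.
Then H^7 v = λ^7·v = 1^7·(1, 2, 0) = 1·(1, 2, 0) = (1, 2, 0).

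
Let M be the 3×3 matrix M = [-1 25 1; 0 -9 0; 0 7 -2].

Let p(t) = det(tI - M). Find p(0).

p(0) = det(0·I − M) = det(−M) = (−1)^3·det(M).
det(M) = -18, so p(0) = 18.

18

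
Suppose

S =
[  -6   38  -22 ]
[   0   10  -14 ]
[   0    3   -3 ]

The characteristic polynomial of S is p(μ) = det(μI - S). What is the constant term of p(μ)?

72

p(μ) = μ^3 - μ^2 - 30μ + 72.
The constant term is 72.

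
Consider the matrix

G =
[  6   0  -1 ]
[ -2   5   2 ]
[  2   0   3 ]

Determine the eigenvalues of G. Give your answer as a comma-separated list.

Set up det(sI - G) = 0.
Cofactor expansion gives p(s) = s^3 - 14s^2 + 65s - 100.
Since p(4) = 0, s = 4 is a root.
Factor out (s - 4): p(s) = (s - 4)·(s^2 - 10s + 25).
The quadratic factor is (s - 5)^2.
Eigenvalues: 4, 5, 5.

4, 5, 5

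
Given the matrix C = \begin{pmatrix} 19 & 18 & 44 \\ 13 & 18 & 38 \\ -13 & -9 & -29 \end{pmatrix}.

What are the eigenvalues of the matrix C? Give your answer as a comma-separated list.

The characteristic polynomial is p(μ) = det(μI - C).
Expanding the 3×3 determinant: p(μ) = μ^3 - 8μ^2 - 51μ + 378.
Try μ = 9: p(9) = 0, so 9 is a root.
Factor out (μ - 9): p(μ) = (μ - 9)·(μ^2 + μ - 42).
The quadratic factors as (μ + 7)·(μ - 6).
Eigenvalues: -7, 6, 9.

-7, 6, 9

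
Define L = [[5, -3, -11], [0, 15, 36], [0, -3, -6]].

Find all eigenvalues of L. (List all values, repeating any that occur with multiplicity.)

3, 5, 6

Set up det(sI - L) = 0.
Cofactor expansion gives p(s) = s^3 - 14s^2 + 63s - 90.
Try s = 3: p(3) = 0, so 3 is a root.
Dividing by (s - 3) leaves s^2 - 11s + 30.
The quadratic factors as (s - 5)·(s - 6).
Eigenvalues: 3, 5, 6.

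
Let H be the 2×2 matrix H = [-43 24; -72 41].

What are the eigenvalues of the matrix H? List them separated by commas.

-7, 5

det(H - λI) = (-43 - λ)(41 - λ) - (24)·(-72) = λ^2 + 2λ - 35.
This factors as (λ + 7)·(λ - 5) = 0.
Eigenvalues: -7, 5.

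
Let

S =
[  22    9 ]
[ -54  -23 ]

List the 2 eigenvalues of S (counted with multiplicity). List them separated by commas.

det(S - μI) = (22 - μ)(-23 - μ) - (9)·(-54) = μ^2 + μ - 20.
This factors as (μ + 5)·(μ - 4) = 0.
Eigenvalues: -5, 4.

-5, 4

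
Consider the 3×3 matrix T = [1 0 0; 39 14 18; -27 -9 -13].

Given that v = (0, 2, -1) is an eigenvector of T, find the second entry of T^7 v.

156250

First find the eigenvalue: Tv = (0, 10, -5) = 5·(0, 2, -1), so λ = 5.
Then T^7 v = λ^7·v = 5^7·(0, 2, -1) = 78125·(0, 2, -1) = (0, 156250, -78125).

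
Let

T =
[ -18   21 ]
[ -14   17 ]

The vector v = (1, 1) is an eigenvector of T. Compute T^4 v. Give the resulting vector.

(81, 81)

First find the eigenvalue: Tv = (3, 3) = 3·(1, 1), so λ = 3.
Then T^4 v = λ^4·v = 3^4·(1, 1) = 81·(1, 1) = (81, 81).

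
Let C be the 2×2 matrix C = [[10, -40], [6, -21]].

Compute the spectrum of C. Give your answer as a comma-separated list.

det(C - λI) = (10 - λ)(-21 - λ) - (-40)·(6) = λ^2 + 11λ + 30.
This factors as (λ + 6)·(λ + 5) = 0.
Eigenvalues: -6, -5.

-6, -5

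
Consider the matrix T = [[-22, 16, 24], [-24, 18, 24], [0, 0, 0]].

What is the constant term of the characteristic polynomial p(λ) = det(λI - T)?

0

p(0) = det(0·I − T) = det(−T) = (−1)^3·det(T).
det(T) = 0, so p(0) = 0.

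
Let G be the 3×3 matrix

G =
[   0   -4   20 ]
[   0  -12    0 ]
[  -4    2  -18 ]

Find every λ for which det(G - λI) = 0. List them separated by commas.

-12, -10, -8

Compute the characteristic polynomial p(t) = det(tI - G).
Cofactor expansion gives p(t) = t^3 + 30t^2 + 296t + 960.
Since p(-8) = 0, t = -8 is a root.
Factor out (t + 8): p(t) = (t + 8)·(t^2 + 22t + 120).
The quadratic factors as (t + 12)·(t + 10).
Eigenvalues: -12, -10, -8.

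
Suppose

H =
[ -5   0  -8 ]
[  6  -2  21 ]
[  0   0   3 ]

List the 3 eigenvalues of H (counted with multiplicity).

Set up det(lambda·I - H) = 0.
Expanding the 3×3 determinant: p(lambda) = lambda^3 + 4·lambda^2 - 11·lambda - 30.
Try lambda = -2: p(-2) = 0, so -2 is a root.
Dividing by (lambda + 2) leaves lambda^2 + 2·lambda - 15.
The quadratic factors as (lambda + 5)·(lambda - 3).
Eigenvalues: -5, -2, 3.

-5, -2, 3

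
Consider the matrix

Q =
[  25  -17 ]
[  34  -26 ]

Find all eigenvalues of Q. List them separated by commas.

det(Q - μI) = (25 - μ)(-26 - μ) - (-17)·(34) = μ^2 + μ - 72.
This factors as (μ + 9)·(μ - 8) = 0.
Eigenvalues: -9, 8.

-9, 8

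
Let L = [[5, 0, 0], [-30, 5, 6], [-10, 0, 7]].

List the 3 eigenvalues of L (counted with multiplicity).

5, 5, 7

Set up det(lambda·I - L) = 0.
Expanding along the first row, p(lambda) = lambda^3 - 17·lambda^2 + 95·lambda - 175.
Rational-root test: lambda = 5 gives p(5) = 0.
Dividing by (lambda - 5) leaves lambda^2 - 12·lambda + 35.
The quadratic factors as (lambda - 5)·(lambda - 7).
Eigenvalues: 5, 5, 7.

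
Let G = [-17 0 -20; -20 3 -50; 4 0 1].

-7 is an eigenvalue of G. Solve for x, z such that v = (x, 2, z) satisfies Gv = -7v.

We need (G + 7I)v = 0.
G + 7I = [[-10, 0, -20], [-20, 10, -50], [4, 0, 8]].
Row 1: (-10)·x + (0)·2 + (-20)·z = 0
Row 2: (-20)·x + (10)·2 + (-50)·z = 0
Row 3: (4)·x + (0)·2 + (8)·z = 0
Solving gives x = -4, z = 2.
Check: G·(-4, 2, 2) = (28, -14, -14) = -7·(-4, 2, 2).

-4, 2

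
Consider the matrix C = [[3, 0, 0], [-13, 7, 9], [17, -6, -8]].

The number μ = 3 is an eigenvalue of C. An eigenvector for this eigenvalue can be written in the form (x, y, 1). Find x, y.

1, 1

We need (C - 3I)v = 0.
C - 3I = [[0, 0, 0], [-13, 4, 9], [17, -6, -11]].
Row 1: (0)·x + (0)·y + (0)·1 = 0
Row 2: (-13)·x + (4)·y + (9)·1 = 0
Row 3: (17)·x + (-6)·y + (-11)·1 = 0
Solving gives x = 1, y = 1.
Check: C·(1, 1, 1) = (3, 3, 3) = 3·(1, 1, 1).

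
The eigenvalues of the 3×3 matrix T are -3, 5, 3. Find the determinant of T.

det(T) is the product of the eigenvalues: (-3) · (5) · (3) = -45.

-45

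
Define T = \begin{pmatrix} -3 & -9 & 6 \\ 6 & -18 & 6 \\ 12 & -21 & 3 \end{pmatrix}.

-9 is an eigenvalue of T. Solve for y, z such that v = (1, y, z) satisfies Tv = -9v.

We need (T + 9I)v = 0.
T + 9I = [[6, -9, 6], [6, -9, 6], [12, -21, 12]].
Row 1: (6)·1 + (-9)·y + (6)·z = 0
Row 2: (6)·1 + (-9)·y + (6)·z = 0
Row 3: (12)·1 + (-21)·y + (12)·z = 0
Solving gives y = 0, z = -1.
Check: T·(1, 0, -1) = (-9, 0, 9) = -9·(1, 0, -1).

0, -1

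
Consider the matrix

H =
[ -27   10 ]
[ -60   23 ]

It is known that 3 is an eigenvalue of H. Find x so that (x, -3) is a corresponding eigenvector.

-1

We need (H - 3I)v = 0.
H - 3I = [[-30, 10], [-60, 20]].
Row 1: (-30)·x + (10)·-3 = 0
Row 2: (-60)·x + (20)·-3 = 0
Solving gives x = -1.
Check: H·(-1, -3) = (-3, -9) = 3·(-1, -3).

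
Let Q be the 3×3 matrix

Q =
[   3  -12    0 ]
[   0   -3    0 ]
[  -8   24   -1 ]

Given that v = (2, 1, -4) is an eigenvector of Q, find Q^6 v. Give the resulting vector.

First find the eigenvalue: Qv = (-6, -3, 12) = -3·(2, 1, -4), so λ = -3.
Then Q^6 v = λ^6·v = (-3)^6·(2, 1, -4) = 729·(2, 1, -4) = (1458, 729, -2916).

(1458, 729, -2916)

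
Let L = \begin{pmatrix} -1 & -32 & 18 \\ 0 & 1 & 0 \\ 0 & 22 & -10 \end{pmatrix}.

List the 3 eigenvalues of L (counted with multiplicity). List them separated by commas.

The characteristic polynomial is p(t) = det(tI - L).
Expanding the 3×3 determinant: p(t) = t^3 + 10t^2 - t - 10.
Since p(-1) = 0, t = -1 is a root.
Factor out (t + 1): p(t) = (t + 1)·(t^2 + 9t - 10).
The quadratic factors as (t + 10)·(t - 1).
Eigenvalues: -10, -1, 1.

-10, -1, 1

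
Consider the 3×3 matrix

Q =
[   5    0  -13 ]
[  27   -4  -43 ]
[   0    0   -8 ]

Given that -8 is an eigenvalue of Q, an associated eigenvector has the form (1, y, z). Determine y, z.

We need (Q + 8I)v = 0.
Q + 8I = [[13, 0, -13], [27, 4, -43], [0, 0, 0]].
Row 1: (13)·1 + (0)·y + (-13)·z = 0
Row 2: (27)·1 + (4)·y + (-43)·z = 0
Row 3: (0)·1 + (0)·y + (0)·z = 0
Solving gives y = 4, z = 1.
Check: Q·(1, 4, 1) = (-8, -32, -8) = -8·(1, 4, 1).

4, 1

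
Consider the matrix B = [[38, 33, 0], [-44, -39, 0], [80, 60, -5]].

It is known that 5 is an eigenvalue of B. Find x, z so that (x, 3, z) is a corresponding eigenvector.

-3, -6

We need (B - 5I)v = 0.
B - 5I = [[33, 33, 0], [-44, -44, 0], [80, 60, -10]].
Row 1: (33)·x + (33)·3 + (0)·z = 0
Row 2: (-44)·x + (-44)·3 + (0)·z = 0
Row 3: (80)·x + (60)·3 + (-10)·z = 0
Solving gives x = -3, z = -6.
Check: B·(-3, 3, -6) = (-15, 15, -30) = 5·(-3, 3, -6).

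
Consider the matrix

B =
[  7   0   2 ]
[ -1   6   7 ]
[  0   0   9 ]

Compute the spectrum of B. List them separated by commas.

6, 7, 9

Set up det(sI - B) = 0.
Expanding along the first row, p(s) = s^3 - 22s^2 + 159s - 378.
Since p(6) = 0, s = 6 is a root.
Factor out (s - 6): p(s) = (s - 6)·(s^2 - 16s + 63).
The quadratic factors as (s - 7)·(s - 9).
Eigenvalues: 6, 7, 9.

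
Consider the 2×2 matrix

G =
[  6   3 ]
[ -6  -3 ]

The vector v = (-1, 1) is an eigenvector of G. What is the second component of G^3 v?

27

First find the eigenvalue: Gv = (-3, 3) = 3·(-1, 1), so λ = 3.
Then G^3 v = λ^3·v = 3^3·(-1, 1) = 27·(-1, 1) = (-27, 27).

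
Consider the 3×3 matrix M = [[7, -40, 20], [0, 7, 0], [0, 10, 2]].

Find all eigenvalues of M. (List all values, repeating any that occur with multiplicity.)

Compute the characteristic polynomial p(lambda) = det(lambda·I - M).
Cofactor expansion gives p(lambda) = lambda^3 - 16·lambda^2 + 77·lambda - 98.
Try lambda = 2: p(2) = 0, so 2 is a root.
Dividing by (lambda - 2) leaves lambda^2 - 14·lambda + 49.
The quadratic factor is (lambda - 7)^2.
Eigenvalues: 2, 7, 7.

2, 7, 7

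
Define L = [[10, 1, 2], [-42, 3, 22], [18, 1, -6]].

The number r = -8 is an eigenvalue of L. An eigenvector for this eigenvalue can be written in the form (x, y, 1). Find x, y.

0, -2

We need (L + 8I)v = 0.
L + 8I = [[18, 1, 2], [-42, 11, 22], [18, 1, 2]].
Row 1: (18)·x + (1)·y + (2)·1 = 0
Row 2: (-42)·x + (11)·y + (22)·1 = 0
Row 3: (18)·x + (1)·y + (2)·1 = 0
Solving gives x = 0, y = -2.
Check: L·(0, -2, 1) = (0, 16, -8) = -8·(0, -2, 1).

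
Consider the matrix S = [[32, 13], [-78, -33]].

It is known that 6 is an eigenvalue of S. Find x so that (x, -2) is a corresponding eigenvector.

1

We need (S - 6I)v = 0.
S - 6I = [[26, 13], [-78, -39]].
Row 1: (26)·x + (13)·-2 = 0
Row 2: (-78)·x + (-39)·-2 = 0
Solving gives x = 1.
Check: S·(1, -2) = (6, -12) = 6·(1, -2).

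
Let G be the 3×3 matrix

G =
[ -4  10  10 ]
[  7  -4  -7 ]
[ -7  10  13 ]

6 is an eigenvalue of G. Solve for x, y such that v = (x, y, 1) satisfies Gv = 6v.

We need (G - 6I)v = 0.
G - 6I = [[-10, 10, 10], [7, -10, -7], [-7, 10, 7]].
Row 1: (-10)·x + (10)·y + (10)·1 = 0
Row 2: (7)·x + (-10)·y + (-7)·1 = 0
Row 3: (-7)·x + (10)·y + (7)·1 = 0
Solving gives x = 1, y = 0.
Check: G·(1, 0, 1) = (6, 0, 6) = 6·(1, 0, 1).

1, 0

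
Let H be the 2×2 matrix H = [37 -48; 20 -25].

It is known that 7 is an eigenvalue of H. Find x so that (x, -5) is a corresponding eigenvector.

-8

We need (H - 7I)v = 0.
H - 7I = [[30, -48], [20, -32]].
Row 1: (30)·x + (-48)·-5 = 0
Row 2: (20)·x + (-32)·-5 = 0
Solving gives x = -8.
Check: H·(-8, -5) = (-56, -35) = 7·(-8, -5).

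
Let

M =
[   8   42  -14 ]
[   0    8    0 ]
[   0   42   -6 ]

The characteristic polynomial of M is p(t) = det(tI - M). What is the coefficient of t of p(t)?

-32

p(t) = t^3 - 10t^2 - 32t + 384.
The coefficient of t is -32.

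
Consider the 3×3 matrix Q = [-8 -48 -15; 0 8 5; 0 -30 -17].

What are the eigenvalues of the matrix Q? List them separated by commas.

-8, -7, -2

Set up det(tI - Q) = 0.
Expanding along the first row, p(t) = t^3 + 17t^2 + 86t + 112.
Try t = -2: p(-2) = 0, so -2 is a root.
Factor out (t + 2): p(t) = (t + 2)·(t^2 + 15t + 56).
The quadratic factors as (t + 8)·(t + 7).
Eigenvalues: -8, -7, -2.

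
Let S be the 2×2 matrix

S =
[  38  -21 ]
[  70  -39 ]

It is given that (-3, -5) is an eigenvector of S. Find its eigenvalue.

Compute Sv: S·(-3, -5) = (-9, -15).
Since Sv = λv, compare component 1: -9 = λ·-3, so λ = 3.

3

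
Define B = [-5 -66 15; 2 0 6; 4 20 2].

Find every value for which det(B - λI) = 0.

-10, 3, 4

Set up det(lambda·I - B) = 0.
Expanding along the first row, p(lambda) = lambda^3 + 3·lambda^2 - 58·lambda + 120.
Rational-root test: lambda = 4 gives p(4) = 0.
Factor out (lambda - 4): p(lambda) = (lambda - 4)·(lambda^2 + 7·lambda - 30).
The quadratic factors as (lambda + 10)·(lambda - 3).
Eigenvalues: -10, 3, 4.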